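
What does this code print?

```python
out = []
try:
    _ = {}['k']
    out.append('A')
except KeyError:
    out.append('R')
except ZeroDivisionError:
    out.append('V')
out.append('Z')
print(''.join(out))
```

Execution trace: 'R' (except KeyError) → 'Z' (after the try/except). Output: RZ

Answer: RZ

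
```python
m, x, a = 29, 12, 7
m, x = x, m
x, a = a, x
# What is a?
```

Trace:
`m, x, a = 29, 12, 7` → m = 29; x = 12; a = 7
`m, x = x, m` → m = 12; x = 29
`x, a = a, x` → x = 7; a = 29
So a = 29

Answer: 29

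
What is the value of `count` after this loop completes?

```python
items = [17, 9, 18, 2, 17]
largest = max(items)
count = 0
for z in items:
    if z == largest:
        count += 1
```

Count of max value 18 in [17, 9, 18, 2, 17]
`count` takes the values: 0 → 1

Answer: 1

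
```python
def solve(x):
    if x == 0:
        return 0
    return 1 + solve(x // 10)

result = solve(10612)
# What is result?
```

Count of digits of 10612: 5

Answer: 5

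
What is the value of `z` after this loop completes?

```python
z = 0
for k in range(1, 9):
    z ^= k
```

XOR of 1 to 8
`z` takes the values: 0 → 1 → 3 → 0 → 4 → 1 → 7 → 0 → 8

Answer: 8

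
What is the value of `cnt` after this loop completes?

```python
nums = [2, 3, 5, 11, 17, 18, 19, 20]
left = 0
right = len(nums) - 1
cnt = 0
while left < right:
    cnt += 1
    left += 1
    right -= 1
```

Iterations until pointers meet (list length 8)
`cnt` takes the values: 0 → 1 → 2 → 3 → 4

Answer: 4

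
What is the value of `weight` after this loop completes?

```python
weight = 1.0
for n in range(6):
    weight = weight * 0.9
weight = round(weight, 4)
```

Exponential decay: 1.0 * 0.9^6
`weight` takes the values: 1.0 → 0.9 → 0.81 → 0.729 → 0.6561 → 0.59049 → 0.531441 → 0.5314

Answer: 0.5314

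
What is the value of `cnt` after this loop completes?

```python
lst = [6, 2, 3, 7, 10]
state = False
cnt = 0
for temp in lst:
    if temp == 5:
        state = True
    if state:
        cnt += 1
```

Count elements after first 5 in [6, 2, 3, 7, 10]
`cnt` takes the values: 0

Answer: 0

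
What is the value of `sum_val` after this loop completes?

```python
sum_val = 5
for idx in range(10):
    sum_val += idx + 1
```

Start at 5, add 1 to 10 = 60
`sum_val` takes the values: 5 → 6 → 8 → 11 → 15 → 20 → 26 → 33 → 41 → 50 → 60

Answer: 60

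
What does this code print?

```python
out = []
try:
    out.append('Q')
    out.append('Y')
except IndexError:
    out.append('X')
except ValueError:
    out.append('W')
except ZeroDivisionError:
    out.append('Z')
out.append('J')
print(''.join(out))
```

Execution trace: 'Q' (try body) → 'Y' (try body, no exception) → 'J' (after the try/except). Output: QYJ

Answer: QYJ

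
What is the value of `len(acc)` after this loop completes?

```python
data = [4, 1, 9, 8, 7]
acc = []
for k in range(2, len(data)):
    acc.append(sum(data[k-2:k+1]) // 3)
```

Number of 3-element averages
`acc` takes the values: [] → [4] → [4, 6] → [4, 6, 8]
So `len(acc)` = 3

Answer: 3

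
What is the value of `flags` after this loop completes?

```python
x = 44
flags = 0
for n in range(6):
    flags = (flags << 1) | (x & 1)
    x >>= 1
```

Reverse lowest 6 bits of 44
`flags` takes the values: 0 → 1 → 3 → 6 → 13

Answer: 13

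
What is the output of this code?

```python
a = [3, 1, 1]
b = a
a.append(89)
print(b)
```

Key concept: basic list aliasing.
Step by step:
`a = [3, 1, 1]` → a = [3, 1, 1]
`b = a` → b = [3, 1, 1] (same object as a)
`a.append(89)` → a = [3, 1, 1, 89] (same object as b); b = [3, 1, 1, 89] (same object as a)
`print(b)` → prints [3, 1, 1, 89]

Answer: [3, 1, 1, 89]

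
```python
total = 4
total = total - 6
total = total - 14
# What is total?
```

Trace:
`total = 4` → total = 4
`total = total - 6` → total = -2
`total = total - 14` → total = -16
So total = -16

Answer: -16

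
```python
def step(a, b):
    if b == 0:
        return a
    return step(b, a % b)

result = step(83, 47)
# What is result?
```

step(83, 47) -> step(47, 36) -> step(36, 11) -> step(11, 3) -> step(3, 2) -> step(2, 1) -> step(1, 0) -> 1

Answer: 1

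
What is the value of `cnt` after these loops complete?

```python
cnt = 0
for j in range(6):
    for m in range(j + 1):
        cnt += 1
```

Triangle: 1 + 2 + ... + 6
`cnt` takes the values: 0 → 1 → 2 → 3 → 4 → 5 → 6 → 7 → 8 → 9 → 10 → 11 → 12 → 13 → 14 → 15 → 16 → 17 → 18 → 19 → 20 → 21

Answer: 21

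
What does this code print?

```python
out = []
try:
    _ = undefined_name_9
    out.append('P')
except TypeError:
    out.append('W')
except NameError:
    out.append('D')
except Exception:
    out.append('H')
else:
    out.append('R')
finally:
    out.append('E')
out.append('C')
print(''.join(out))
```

Execution trace: 'D' (except NameError) → 'E' (finally) → 'C' (after the try/except). Output: DEC

Answer: DEC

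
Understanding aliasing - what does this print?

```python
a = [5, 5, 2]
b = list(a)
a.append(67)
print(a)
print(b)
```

Key concept: list() constructor creates copy.
Step by step:
`a = [5, 5, 2]` → a = [5, 5, 2]
`b = list(a)` → b = [5, 5, 2]
`a.append(67)` → a = [5, 5, 2, 67]
`print(a)` → prints [5, 5, 2, 67]
`print(b)` → prints [5, 5, 2]

Answer:
[5, 5, 2, 67]
[5, 5, 2]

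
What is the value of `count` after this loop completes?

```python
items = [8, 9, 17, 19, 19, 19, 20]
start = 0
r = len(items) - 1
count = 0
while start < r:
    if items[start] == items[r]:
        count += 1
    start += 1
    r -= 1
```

Count matching pairs from ends
`count` takes the values: 0

Answer: 0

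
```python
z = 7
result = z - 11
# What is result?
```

Trace:
`z = 7` → z = 7
`result = z - 11` → result = -4
So result = -4

Answer: -4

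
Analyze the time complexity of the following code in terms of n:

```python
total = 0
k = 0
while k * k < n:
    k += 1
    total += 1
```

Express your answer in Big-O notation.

Each loop level contributes: √n. Multiplying the contributions gives O(√n).

Answer: O(√n)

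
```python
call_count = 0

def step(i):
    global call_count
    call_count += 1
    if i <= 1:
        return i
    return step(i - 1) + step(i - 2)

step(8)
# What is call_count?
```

Calls(i) = 1 + Calls(i-1) + Calls(i-2); Calls(0)=Calls(1)=1. For i=8 this gives 67.

Answer: 67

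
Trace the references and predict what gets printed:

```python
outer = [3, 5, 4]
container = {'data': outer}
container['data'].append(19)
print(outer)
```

Key concept: dict holds reference to list.
Step by step:
`outer = [3, 5, 4]` → outer = [3, 5, 4]
`container = {'data': outer}` → container = {'data': [3, 5, 4]}
`container['data'].append(19)` → outer = [3, 5, 4, 19]; container = {'data': [3, 5, 4, 19]}
`print(outer)` → prints [3, 5, 4, 19]

Answer: [3, 5, 4, 19]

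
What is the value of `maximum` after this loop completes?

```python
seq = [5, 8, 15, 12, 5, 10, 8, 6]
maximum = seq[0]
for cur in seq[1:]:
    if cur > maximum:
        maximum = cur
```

Maximum of [5, 8, 15, 12, 5, 10, 8, 6]
`maximum` takes the values: 5 → 8 → 15

Answer: 15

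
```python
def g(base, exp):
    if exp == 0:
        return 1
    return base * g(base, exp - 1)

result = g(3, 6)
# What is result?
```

g(3, 6) = 3 * 3 * 3 * 3 * 3 * 3 = 729

Answer: 729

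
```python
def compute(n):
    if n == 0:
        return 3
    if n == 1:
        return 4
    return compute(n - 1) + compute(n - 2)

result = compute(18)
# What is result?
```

Build up from base cases: compute(0)=3, compute(1)=4, compute(2)=7, compute(3)=11, compute(4)=18, compute(5)=29, compute(6)=47, ..., compute(18)=15127

Answer: 15127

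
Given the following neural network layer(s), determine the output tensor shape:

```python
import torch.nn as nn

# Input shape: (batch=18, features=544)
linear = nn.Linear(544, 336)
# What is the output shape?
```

Input: (18, 544) -> Output: (18, 336)

Answer: (18, 336)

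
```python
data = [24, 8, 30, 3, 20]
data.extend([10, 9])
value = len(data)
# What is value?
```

Trace:
`data = [24, 8, 30, 3, 20]` → data = [24, 8, 30, 3, 20]
`data.extend([10, 9])` → data = [24, 8, 30, 3, 20, 10, 9]
`value = len(data)` → value = 7
So value = 7

Answer: 7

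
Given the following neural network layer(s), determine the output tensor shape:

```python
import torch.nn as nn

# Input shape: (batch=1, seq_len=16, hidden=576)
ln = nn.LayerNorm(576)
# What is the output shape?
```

Input: (1, 16, 576) -> Output: (1, 16, 576)

Answer: (1, 16, 576)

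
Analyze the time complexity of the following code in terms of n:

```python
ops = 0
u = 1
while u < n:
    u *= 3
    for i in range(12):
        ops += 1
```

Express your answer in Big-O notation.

Each loop level contributes: log n × 1. Multiplying the contributions gives O(log n).

Answer: O(log n)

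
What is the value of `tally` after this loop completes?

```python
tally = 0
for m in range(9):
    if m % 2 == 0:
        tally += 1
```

Count numbers divisible by 2 in range(9)
`tally` takes the values: 0 → 1 → 2 → 3 → 4 → 5

Answer: 5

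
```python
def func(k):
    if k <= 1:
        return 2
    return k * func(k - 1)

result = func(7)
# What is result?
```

func(7) = 7 * 6 * 5 * 4 * 3 * 2 * 2 = 10080

Answer: 10080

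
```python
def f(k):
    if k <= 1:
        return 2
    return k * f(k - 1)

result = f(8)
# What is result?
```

f(8) = 8 * 7 * 6 * 5 * 4 * 3 * 2 * 2 = 80640

Answer: 80640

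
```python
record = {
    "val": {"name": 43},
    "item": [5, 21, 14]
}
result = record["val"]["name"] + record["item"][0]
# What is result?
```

Trace:
`record = { ...` → record = {'val': {'name': 43}, 'item': [5, 21, 14]}
`result = record["val"]["name"] + record["item"][0]` → result = 48
So result = 48

Answer: 48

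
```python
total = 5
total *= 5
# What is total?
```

Trace:
`total = 5` → total = 5
`total *= 5` → total = 25
So total = 25

Answer: 25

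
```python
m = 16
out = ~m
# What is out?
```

Trace:
`m = 16` → m = 16
`out = ~m` → out = -17
So out = -17

Answer: -17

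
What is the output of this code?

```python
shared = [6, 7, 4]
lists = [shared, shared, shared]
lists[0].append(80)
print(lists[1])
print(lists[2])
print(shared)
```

Key concept: list of same reference.
Step by step:
`shared = [6, 7, 4]` → shared = [6, 7, 4]
`lists = [shared, shared, shared]` → lists = [[6, 7, 4], [6, 7, 4], [6, 7, 4]]
`lists[0].append(80)` → shared = [6, 7, 4, 80]; lists = [[6, 7, 4, 80], [6, 7, 4, 80], [6, 7, 4, 80]]
`print(lists[1])` → prints [6, 7, 4, 80]
`print(lists[2])` → prints [6, 7, 4, 80]
`print(shared)` → prints [6, 7, 4, 80]

Answer:
[6, 7, 4, 80]
[6, 7, 4, 80]
[6, 7, 4, 80]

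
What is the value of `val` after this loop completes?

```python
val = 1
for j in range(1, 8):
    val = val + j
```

Start at 1, add 1 through 7
`val` takes the values: 1 → 2 → 4 → 7 → 11 → 16 → 22 → 29

Answer: 29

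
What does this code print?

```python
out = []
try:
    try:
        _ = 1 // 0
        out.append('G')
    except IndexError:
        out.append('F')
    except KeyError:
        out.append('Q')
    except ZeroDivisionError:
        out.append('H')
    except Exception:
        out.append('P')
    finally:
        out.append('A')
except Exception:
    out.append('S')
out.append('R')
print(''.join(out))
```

Execution trace: 'H' (inner except ZeroDivisionError) → 'A' (inner finally) → 'R' (after the try/except). Output: HAR

Answer: HAR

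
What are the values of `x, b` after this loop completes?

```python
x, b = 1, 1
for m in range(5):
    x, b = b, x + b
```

Fibonacci: after 5 iterations
`x, b` takes the values: (1, 1) → (1, 2) → (2, 3) → (3, 5) → (5, 8) → (8, 13)

Answer: 8, 13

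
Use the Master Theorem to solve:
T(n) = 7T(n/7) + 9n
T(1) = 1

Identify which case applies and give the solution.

a=7, b=7, f(n)=9n. log_7(7) = 1. Since c=1 = 1, Case 2 applies: T(n) = Θ(n^log_b(a) · log n) = O(n log n).

Answer: O(n log n) - Case 2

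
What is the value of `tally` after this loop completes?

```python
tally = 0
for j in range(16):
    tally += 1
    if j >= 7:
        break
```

Loop breaks when j reaches 7, tally is 8
`tally` takes the values: 0 → 1 → 2 → 3 → 4 → 5 → 6 → 7 → 8

Answer: 8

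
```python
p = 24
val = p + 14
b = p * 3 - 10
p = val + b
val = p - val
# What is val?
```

Trace:
`p = 24` → p = 24
`val = p + 14` → val = 38
`b = p * 3 - 10` → b = 62
`p = val + b` → p = 100
`val = p - val` → val = 62
So val = 62

Answer: 62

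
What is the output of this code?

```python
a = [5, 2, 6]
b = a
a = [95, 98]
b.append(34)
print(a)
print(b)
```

Key concept: rebinding vs mutation: a is rebound to a new list, b still points at the original.
Step by step:
`a = [5, 2, 6]` → a = [5, 2, 6]
`b = a` → b = [5, 2, 6] (same object as a)
`a = [95, 98]` → a = [95, 98]
`b.append(34)` → b = [5, 2, 6, 34]
`print(a)` → prints [95, 98]
`print(b)` → prints [5, 2, 6, 34]

Answer:
[95, 98]
[5, 2, 6, 34]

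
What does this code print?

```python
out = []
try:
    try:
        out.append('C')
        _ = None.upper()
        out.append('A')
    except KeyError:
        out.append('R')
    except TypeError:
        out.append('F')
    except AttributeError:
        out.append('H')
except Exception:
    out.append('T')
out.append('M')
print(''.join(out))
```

Execution trace: 'C' (inner try body) → 'H' (inner except AttributeError) → 'M' (after the try/except). Output: CHM

Answer: CHM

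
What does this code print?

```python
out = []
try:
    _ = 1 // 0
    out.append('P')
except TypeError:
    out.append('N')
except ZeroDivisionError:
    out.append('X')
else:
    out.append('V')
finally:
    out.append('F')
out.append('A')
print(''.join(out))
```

Execution trace: 'X' (except ZeroDivisionError) → 'F' (finally) → 'A' (after the try/except). Output: XFA

Answer: XFA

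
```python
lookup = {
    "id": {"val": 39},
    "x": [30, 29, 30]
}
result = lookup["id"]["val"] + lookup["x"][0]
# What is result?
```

Trace:
`lookup = { ...` → lookup = {'id': {'val': 39}, 'x': [30, 29, 30]}
`result = lookup["id"]["val"] + lookup["x"][0]` → result = 69
So result = 69

Answer: 69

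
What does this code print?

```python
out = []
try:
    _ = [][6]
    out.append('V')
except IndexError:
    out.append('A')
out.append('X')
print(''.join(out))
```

Execution trace: 'A' (except IndexError) → 'X' (after the try/except). Output: AX

Answer: AX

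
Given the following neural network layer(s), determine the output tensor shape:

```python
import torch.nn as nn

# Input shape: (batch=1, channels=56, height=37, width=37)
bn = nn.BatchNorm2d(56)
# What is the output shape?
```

Input: (1, 56, 37, 37) -> Output: (1, 56, 37, 37)

Answer: (1, 56, 37, 37)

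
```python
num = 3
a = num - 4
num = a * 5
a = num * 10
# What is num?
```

Trace:
`num = 3` → num = 3
`a = num - 4` → a = -1
`num = a * 5` → num = -5
`a = num * 10` → a = -50
So num = -5

Answer: -5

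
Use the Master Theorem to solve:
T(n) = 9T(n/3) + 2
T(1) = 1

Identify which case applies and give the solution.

a=9, b=3, f(n)=2. log_3(9) = 2. Since c=0 < 2, Case 1 applies: T(n) = Θ(n^log_b(a)) = O(n^2).

Answer: O(n^2) - Case 1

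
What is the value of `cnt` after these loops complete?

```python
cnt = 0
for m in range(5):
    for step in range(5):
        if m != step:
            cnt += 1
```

5² - 5 (exclude diagonal)
`cnt` takes the values: 0 → 1 → 2 → 3 → 4 → 5 → 6 → 7 → 8 → 9 → 10 → 11 → 12 → 13 → 14 → 15 → 16 → 17 → 18 → 19 → 20

Answer: 20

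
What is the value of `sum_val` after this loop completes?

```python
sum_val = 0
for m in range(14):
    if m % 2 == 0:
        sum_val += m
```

Sum of even numbers 0 to 13
`sum_val` takes the values: 0 → 2 → 6 → 12 → 20 → 30 → 42

Answer: 42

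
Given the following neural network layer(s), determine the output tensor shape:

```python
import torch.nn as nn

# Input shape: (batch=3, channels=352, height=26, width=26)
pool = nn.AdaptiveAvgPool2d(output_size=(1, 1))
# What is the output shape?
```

Input: (3, 352, 26, 26) -> Output: (3, 352, 1, 1)

Answer: (3, 352, 1, 1)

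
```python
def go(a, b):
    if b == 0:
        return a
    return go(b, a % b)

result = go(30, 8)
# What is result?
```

go(30, 8) -> go(8, 6) -> go(6, 2) -> go(2, 0) -> 2

Answer: 2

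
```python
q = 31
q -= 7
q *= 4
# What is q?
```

Trace:
`q = 31` → q = 31
`q -= 7` → q = 24
`q *= 4` → q = 96
So q = 96

Answer: 96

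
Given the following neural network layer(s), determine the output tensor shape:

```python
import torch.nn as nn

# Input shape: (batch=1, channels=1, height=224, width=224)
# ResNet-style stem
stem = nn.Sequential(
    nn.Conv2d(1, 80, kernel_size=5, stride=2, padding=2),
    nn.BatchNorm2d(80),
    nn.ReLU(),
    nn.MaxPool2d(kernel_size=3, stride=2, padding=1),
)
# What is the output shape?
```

Input: (1, 1, 224, 224) -> after Conv2d 5x5 stride=2: (1, 80, 112, 112) -> Output: (1, 80, 56, 56)

Answer: (1, 80, 56, 56)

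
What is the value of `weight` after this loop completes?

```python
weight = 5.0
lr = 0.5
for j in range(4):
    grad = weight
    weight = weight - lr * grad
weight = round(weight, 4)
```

Gradient descent: w = 5.0 * (1 - 0.5)^4
`weight` takes the values: 5.0 → 2.5 → 1.25 → 0.625 → 0.3125

Answer: 0.3125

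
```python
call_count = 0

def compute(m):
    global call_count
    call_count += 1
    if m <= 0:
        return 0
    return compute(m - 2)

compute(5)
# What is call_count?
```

Linear recursion stepping by 2: 4 calls from m=5 down to ≤0.

Answer: 4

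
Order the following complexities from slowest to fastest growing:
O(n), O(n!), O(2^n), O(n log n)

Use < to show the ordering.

Ordered by growth rate: O(n) < O(n log n) < O(2^n) < O(n!)

Answer: O(n) < O(n log n) < O(2^n) < O(n!)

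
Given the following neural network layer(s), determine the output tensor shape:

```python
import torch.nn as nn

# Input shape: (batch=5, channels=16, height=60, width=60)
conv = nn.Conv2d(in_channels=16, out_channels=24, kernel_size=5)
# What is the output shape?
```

Input: (5, 16, 60, 60) -> Output: (5, 24, 56, 56)

Answer: (5, 24, 56, 56)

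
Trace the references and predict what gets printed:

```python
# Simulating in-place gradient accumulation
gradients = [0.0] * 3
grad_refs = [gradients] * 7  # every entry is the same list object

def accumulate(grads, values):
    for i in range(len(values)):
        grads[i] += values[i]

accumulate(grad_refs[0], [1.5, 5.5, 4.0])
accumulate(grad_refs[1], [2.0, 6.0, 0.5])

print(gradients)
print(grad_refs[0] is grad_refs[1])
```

Key concept: gradient accumulation aliasing.
Step by step:
`gradients = [0.0] * 3` → gradients = [0.0, 0.0, 0.0]
`grad_refs = [gradients] * 7` → grad_refs = [[0.0, 0.0, 0.0], [0.0, 0.0, 0.0], [0.0, 0.0, 0.0], [0.0, 0.0, 0.0], [0.0, 0.0, 0.0], [0.0, 0.0, 0.0], [0.0, 0.0, 0.0]]
`accumulate(grad_refs[0], [1.5, 5.5, 4.0])` → gradients = [1.5, 5.5, 4.0]; grad_refs = [[1.5, 5.5, 4.0], [1.5, 5.5, 4.0], [1.5, 5.5, 4.0], [1.5, 5.5, 4.0], [1.5, 5.5, 4.0], [1.5, 5.5, 4.0], [1.5, 5.5, 4.0]]
`accumulate(grad_refs[1], [2.0, 6.0, 0.5])` → gradients = [3.5, 11.5, 4.5]; grad_refs = [[3.5, 11.5, 4.5], [3.5, 11.5, 4.5], [3.5, 11.5, 4.5], [3.5, 11.5, 4.5], [3.5, 11.5, 4.5], [3.5, 11.5, 4.5], [3.5, 11.5, 4.5]]
`print(gradients)` → prints [3.5, 11.5, 4.5]
`print(grad_refs[0] is grad_refs[1])` → prints True

Answer:
[3.5, 11.5, 4.5]
True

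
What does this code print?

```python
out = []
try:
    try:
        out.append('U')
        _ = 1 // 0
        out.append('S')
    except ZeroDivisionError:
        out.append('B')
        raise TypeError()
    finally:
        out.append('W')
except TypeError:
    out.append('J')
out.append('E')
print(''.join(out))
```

Execution trace: 'U' (inner try body) → 'B' (inner except ZeroDivisionError) → 'W' (inner finally) → 'J' (outer except TypeError) → 'E' (after the try/except). Output: UBWJE

Answer: UBWJE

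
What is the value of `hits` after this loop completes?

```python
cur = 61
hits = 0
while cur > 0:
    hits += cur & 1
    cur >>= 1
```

Count set bits in 61 (binary: 0b111101)
`hits` takes the values: 0 → 1 → 2 → 3 → 4 → 5

Answer: 5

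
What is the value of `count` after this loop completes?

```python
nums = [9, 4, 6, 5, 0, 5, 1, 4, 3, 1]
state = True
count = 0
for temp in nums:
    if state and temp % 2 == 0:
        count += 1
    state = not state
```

Count even values at even positions
`count` takes the values: 0 → 1 → 2

Answer: 2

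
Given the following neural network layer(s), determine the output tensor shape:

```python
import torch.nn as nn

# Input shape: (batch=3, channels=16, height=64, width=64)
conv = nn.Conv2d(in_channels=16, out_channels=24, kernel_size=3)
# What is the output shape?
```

Input: (3, 16, 64, 64) -> Output: (3, 24, 62, 62)

Answer: (3, 24, 62, 62)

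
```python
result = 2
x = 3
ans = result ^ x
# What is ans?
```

Trace:
`result = 2` → result = 2
`x = 3` → x = 3
`ans = result ^ x` → ans = 1
So ans = 1

Answer: 1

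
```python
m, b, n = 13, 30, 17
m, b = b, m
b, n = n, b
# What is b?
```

Trace:
`m, b, n = 13, 30, 17` → m = 13; b = 30; n = 17
`m, b = b, m` → m = 30; b = 13
`b, n = n, b` → b = 17; n = 13
So b = 17

Answer: 17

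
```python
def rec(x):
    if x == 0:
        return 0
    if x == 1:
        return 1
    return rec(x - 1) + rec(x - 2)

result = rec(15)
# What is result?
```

Build up from base cases: rec(0)=0, rec(1)=1, rec(2)=1, rec(3)=2, rec(4)=3, rec(5)=5, rec(6)=8, ..., rec(15)=610

Answer: 610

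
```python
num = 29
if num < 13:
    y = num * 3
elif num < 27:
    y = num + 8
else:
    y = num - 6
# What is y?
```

Trace:
`num = 29` → num = 29
`if num < 13: ...` → num < 13 is False, num < 27 is False, take else branch → y = 23
So y = 23

Answer: 23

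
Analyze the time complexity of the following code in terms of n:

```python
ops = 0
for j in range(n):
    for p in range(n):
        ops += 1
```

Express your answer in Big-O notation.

Each loop level contributes: n × n. Multiplying the contributions gives O(n^2).

Answer: O(n^2)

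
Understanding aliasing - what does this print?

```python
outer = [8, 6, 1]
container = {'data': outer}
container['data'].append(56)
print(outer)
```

Key concept: dict holds reference to list.
Step by step:
`outer = [8, 6, 1]` → outer = [8, 6, 1]
`container = {'data': outer}` → container = {'data': [8, 6, 1]}
`container['data'].append(56)` → outer = [8, 6, 1, 56]; container = {'data': [8, 6, 1, 56]}
`print(outer)` → prints [8, 6, 1, 56]

Answer: [8, 6, 1, 56]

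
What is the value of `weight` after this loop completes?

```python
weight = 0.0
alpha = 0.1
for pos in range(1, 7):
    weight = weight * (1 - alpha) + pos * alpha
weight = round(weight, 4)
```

Moving average with lr=0.1
`weight` takes the values: 0.0 → 0.1 → 0.29 → 0.561 → 0.9049 → 1.31441 → 1.782969 → 1.783

Answer: 1.783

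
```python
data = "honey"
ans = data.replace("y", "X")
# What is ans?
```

Trace:
`data = "honey"` → data = 'honey'
`ans = data.replace("y", "X")` → ans = 'honeX'
So ans = 'honeX'

Answer: 'honeX'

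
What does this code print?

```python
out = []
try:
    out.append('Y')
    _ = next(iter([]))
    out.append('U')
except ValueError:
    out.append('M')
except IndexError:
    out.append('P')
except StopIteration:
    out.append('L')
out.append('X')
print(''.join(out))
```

Execution trace: 'Y' (try body) → 'L' (except StopIteration) → 'X' (after the try/except). Output: YLX

Answer: YLX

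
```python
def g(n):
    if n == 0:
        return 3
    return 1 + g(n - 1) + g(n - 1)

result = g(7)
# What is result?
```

g(n) = 1 + 2·g(n-1), g(0)=3. Closed form: (3+1)·2^7 - 1 = 511.

Answer: 511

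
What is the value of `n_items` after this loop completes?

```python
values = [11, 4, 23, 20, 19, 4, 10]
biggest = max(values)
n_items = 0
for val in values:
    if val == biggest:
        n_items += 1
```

Count of max value 23 in [11, 4, 23, 20, 19, 4, 10]
`n_items` takes the values: 0 → 1

Answer: 1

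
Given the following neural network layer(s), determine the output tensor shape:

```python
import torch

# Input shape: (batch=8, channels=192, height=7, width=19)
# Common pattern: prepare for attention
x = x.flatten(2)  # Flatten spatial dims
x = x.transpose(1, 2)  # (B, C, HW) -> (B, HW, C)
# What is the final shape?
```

Input: (8, 192, 7, 19) -> after flatten(2): (8, 192, 133) -> Output: (8, 133, 192)

Answer: (8, 133, 192)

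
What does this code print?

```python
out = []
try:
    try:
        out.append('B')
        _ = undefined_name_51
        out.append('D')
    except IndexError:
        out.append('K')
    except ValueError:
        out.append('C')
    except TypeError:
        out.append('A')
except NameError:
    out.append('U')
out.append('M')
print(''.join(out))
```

Execution trace: 'B' (try body) → 'U' (outer except NameError) → 'M' (after the try/except). Output: BUM

Answer: BUM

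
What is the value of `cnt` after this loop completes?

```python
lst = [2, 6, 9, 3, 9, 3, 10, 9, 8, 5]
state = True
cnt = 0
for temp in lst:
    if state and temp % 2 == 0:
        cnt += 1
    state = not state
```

Count even values at even positions
`cnt` takes the values: 0 → 1 → 2 → 3

Answer: 3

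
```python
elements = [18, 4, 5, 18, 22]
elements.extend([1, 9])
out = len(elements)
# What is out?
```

Trace:
`elements = [18, 4, 5, 18, 22]` → elements = [18, 4, 5, 18, 22]
`elements.extend([1, 9])` → elements = [18, 4, 5, 18, 22, 1, 9]
`out = len(elements)` → out = 7
So out = 7

Answer: 7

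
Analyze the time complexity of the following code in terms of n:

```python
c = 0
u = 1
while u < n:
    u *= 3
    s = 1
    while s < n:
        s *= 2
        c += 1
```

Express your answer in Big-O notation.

Each loop level contributes: log n × log n. Multiplying the contributions gives O(log² n).

Answer: O(log² n)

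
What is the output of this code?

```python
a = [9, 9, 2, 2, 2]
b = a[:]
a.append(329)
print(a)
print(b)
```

Key concept: slice [:] creates copy.
Step by step:
`a = [9, 9, 2, 2, 2]` → a = [9, 9, 2, 2, 2]
`b = a[:]` → b = [9, 9, 2, 2, 2]
`a.append(329)` → a = [9, 9, 2, 2, 2, 329]
`print(a)` → prints [9, 9, 2, 2, 2, 329]
`print(b)` → prints [9, 9, 2, 2, 2]

Answer:
[9, 9, 2, 2, 2, 329]
[9, 9, 2, 2, 2]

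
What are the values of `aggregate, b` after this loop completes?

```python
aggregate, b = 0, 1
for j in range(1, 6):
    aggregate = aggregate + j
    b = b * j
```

Sum and factorial of 1 to 5
`aggregate, b` takes the values: (0, 1) → (1, 1) → (3, 1) → (3, 2) → (6, 2) → (6, 6) → (10, 6) → (10, 24) → (15, 24) → (15, 120)

Answer: 15, 120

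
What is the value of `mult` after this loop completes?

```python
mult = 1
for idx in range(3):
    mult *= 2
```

2^3 = 8
`mult` takes the values: 1 → 2 → 4 → 8

Answer: 8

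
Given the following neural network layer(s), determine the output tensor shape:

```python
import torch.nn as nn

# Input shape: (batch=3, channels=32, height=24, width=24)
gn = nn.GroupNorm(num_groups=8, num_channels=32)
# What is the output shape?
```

Input: (3, 32, 24, 24) -> Output: (3, 32, 24, 24)

Answer: (3, 32, 24, 24)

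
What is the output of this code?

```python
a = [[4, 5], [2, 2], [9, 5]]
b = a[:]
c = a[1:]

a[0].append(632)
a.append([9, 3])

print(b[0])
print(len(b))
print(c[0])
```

Key concept: slice with nested mutation.
Step by step:
`a = [[4, 5], [2, 2], [9, 5]]` → a = [[4, 5], [2, 2], [9, 5]]
`b = a[:]` → b = [[4, 5], [2, 2], [9, 5]]
`c = a[1:]` → c = [[2, 2], [9, 5]]
`a[0].append(632)` → a = [[4, 5, 632], [2, 2], [9, 5]]; b = [[4, 5, 632], [2, 2], [9, 5]]
`a.append([9, 3])` → a = [[4, 5, 632], [2, 2], [9, 5], [9, 3]]
`print(b[0])` → prints [4, 5, 632]
`print(len(b))` → prints 3
`print(c[0])` → prints [2, 2]

Answer:
[4, 5, 632]
3
[2, 2]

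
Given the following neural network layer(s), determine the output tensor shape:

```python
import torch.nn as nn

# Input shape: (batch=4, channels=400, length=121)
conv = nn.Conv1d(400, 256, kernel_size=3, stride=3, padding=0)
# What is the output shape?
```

Input: (4, 400, 121) -> Output: (4, 256, 40)

Answer: (4, 256, 40)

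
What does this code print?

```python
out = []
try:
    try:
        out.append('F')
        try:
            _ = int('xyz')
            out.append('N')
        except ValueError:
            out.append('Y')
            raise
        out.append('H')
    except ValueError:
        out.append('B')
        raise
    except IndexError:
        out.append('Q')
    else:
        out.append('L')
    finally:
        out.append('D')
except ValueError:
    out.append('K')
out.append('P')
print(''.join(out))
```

Execution trace: 'F' (try body) → 'Y' (inner except ValueError) → 'B' (except ValueError) → 'D' (finally) → 'K' (outer except ValueError) → 'P' (after the try/except). Output: FYBDKP

Answer: FYBDKP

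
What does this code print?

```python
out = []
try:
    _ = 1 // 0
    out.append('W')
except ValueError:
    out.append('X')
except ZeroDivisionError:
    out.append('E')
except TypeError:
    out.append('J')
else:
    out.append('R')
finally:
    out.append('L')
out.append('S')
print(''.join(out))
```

Execution trace: 'E' (except ZeroDivisionError) → 'L' (finally) → 'S' (after the try/except). Output: ELS

Answer: ELS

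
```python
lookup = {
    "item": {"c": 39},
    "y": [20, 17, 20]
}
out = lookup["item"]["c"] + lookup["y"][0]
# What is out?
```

Trace:
`lookup = { ...` → lookup = {'item': {'c': 39}, 'y': [20, 17, 20]}
`out = lookup["item"]["c"] + lookup["y"][0]` → out = 59
So out = 59

Answer: 59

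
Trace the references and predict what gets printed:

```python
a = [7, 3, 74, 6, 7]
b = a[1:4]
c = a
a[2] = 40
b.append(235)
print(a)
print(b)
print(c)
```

Key concept: slice vs alias.
Step by step:
`a = [7, 3, 74, 6, 7]` → a = [7, 3, 74, 6, 7]
`b = a[1:4]` → b = [3, 74, 6]
`c = a` → c = [7, 3, 74, 6, 7] (same object as a)
`a[2] = 40` → a = [7, 3, 40, 6, 7] (same object as c); c = [7, 3, 40, 6, 7] (same object as a)
`b.append(235)` → b = [3, 74, 6, 235]
`print(a)` → prints [7, 3, 40, 6, 7]
`print(b)` → prints [3, 74, 6, 235]
`print(c)` → prints [7, 3, 40, 6, 7]

Answer:
[7, 3, 40, 6, 7]
[3, 74, 6, 235]
[7, 3, 40, 6, 7]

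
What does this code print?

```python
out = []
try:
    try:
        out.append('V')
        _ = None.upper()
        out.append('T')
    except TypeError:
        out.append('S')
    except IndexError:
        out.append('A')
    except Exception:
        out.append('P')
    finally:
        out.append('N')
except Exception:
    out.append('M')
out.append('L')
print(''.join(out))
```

Execution trace: 'V' (inner try body) → 'P' (inner except Exception) → 'N' (inner finally) → 'L' (after the try/except). Output: VPNL

Answer: VPNL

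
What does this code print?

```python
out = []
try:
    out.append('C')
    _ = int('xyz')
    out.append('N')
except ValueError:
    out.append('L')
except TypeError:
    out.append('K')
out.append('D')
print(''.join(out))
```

Execution trace: 'C' (try body) → 'L' (except ValueError) → 'D' (after the try/except). Output: CLD

Answer: CLD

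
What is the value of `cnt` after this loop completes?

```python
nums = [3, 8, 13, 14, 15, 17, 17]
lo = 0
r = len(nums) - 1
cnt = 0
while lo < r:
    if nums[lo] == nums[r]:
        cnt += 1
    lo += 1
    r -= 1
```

Count matching pairs from ends
`cnt` takes the values: 0

Answer: 0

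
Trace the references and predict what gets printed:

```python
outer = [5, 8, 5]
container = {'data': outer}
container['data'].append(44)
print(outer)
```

Key concept: dict holds reference to list.
Step by step:
`outer = [5, 8, 5]` → outer = [5, 8, 5]
`container = {'data': outer}` → container = {'data': [5, 8, 5]}
`container['data'].append(44)` → outer = [5, 8, 5, 44]; container = {'data': [5, 8, 5, 44]}
`print(outer)` → prints [5, 8, 5, 44]

Answer: [5, 8, 5, 44]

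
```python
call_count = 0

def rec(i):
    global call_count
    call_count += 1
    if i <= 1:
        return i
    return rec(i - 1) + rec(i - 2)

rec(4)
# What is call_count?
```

Calls(i) = 1 + Calls(i-1) + Calls(i-2); Calls(0)=Calls(1)=1. For i=4 this gives 9.

Answer: 9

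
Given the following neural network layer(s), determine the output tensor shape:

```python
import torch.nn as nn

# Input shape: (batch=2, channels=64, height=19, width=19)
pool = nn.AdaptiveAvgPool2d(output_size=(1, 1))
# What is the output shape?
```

Input: (2, 64, 19, 19) -> Output: (2, 64, 1, 1)

Answer: (2, 64, 1, 1)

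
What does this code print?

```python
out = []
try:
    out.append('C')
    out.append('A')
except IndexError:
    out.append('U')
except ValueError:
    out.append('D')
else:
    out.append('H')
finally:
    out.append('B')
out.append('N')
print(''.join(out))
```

Execution trace: 'C' (try body) → 'A' (try body, no exception) → 'H' (else) → 'B' (finally) → 'N' (after the try/except). Output: CAHBN

Answer: CAHBN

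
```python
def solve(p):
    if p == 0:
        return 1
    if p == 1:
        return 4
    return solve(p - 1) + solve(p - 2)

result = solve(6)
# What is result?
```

Build up from base cases: solve(0)=1, solve(1)=4, solve(2)=5, solve(3)=9, solve(4)=14, solve(5)=23, solve(6)=37

Answer: 37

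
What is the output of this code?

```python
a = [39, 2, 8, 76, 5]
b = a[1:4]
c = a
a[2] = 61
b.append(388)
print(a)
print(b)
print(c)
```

Key concept: slice vs alias.
Step by step:
`a = [39, 2, 8, 76, 5]` → a = [39, 2, 8, 76, 5]
`b = a[1:4]` → b = [2, 8, 76]
`c = a` → c = [39, 2, 8, 76, 5] (same object as a)
`a[2] = 61` → a = [39, 2, 61, 76, 5] (same object as c); c = [39, 2, 61, 76, 5] (same object as a)
`b.append(388)` → b = [2, 8, 76, 388]
`print(a)` → prints [39, 2, 61, 76, 5]
`print(b)` → prints [2, 8, 76, 388]
`print(c)` → prints [39, 2, 61, 76, 5]

Answer:
[39, 2, 61, 76, 5]
[2, 8, 76, 388]
[39, 2, 61, 76, 5]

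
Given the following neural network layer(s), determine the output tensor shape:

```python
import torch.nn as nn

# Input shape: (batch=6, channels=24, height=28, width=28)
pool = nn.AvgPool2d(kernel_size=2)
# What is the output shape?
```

Input: (6, 24, 28, 28) -> Output: (6, 24, 14, 14)

Answer: (6, 24, 14, 14)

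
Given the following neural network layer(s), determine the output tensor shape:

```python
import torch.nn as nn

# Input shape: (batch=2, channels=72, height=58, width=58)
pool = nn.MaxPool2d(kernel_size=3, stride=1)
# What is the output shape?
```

Input: (2, 72, 58, 58) -> Output: (2, 72, 56, 56)

Answer: (2, 72, 56, 56)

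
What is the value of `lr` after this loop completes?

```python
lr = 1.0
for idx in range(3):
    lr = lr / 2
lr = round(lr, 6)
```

Halving LR 3 times: 1 / 2^3
`lr` takes the values: 1.0 → 0.5 → 0.25 → 0.125

Answer: 0.125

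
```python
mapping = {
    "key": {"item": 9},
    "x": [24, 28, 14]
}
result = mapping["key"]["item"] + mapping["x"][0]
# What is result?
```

Trace:
`mapping = { ...` → mapping = {'key': {'item': 9}, 'x': [24, 28, 14]}
`result = mapping["key"]["item"] + mapping["x"][0]` → result = 33
So result = 33

Answer: 33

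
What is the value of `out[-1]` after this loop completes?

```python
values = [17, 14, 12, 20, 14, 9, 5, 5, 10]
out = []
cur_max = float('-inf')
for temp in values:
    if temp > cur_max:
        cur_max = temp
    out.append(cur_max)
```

Running max ends at 20
`out` takes the values: [] → [17] → [17, 17] → [17, 17, 17] → [17, 17, 17, 20] → [17, 17, 17, 20, 20] → [17, 17, 17, 20, 20, 20] → [17, 17, 17, 20, 20, 20, 20] → [17, 17, 17, 20, 20, 20, 20, 20] → [17, 17, 17, 20, 20, 20, 20, 20, 20]
So `out[-1]` = 20

Answer: 20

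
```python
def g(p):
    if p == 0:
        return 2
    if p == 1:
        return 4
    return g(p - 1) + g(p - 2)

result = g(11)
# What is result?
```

Build up from base cases: g(0)=2, g(1)=4, g(2)=6, g(3)=10, g(4)=16, g(5)=26, g(6)=42, ..., g(11)=466

Answer: 466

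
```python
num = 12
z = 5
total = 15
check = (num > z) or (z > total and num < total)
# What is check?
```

Trace:
`num = 12` → num = 12
`z = 5` → z = 5
`total = 15` → total = 15
`check = (num > z) or (z > total and num < total)` → check = True
So check = True

Answer: True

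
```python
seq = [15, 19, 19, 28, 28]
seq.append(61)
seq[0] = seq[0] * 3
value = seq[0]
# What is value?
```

Trace:
`seq = [15, 19, 19, 28, 28]` → seq = [15, 19, 19, 28, 28]
`seq.append(61)` → seq = [15, 19, 19, 28, 28, 61]
`seq[0] = seq[0] * 3` → seq = [45, 19, 19, 28, 28, 61]
`value = seq[0]` → value = 45
So value = 45

Answer: 45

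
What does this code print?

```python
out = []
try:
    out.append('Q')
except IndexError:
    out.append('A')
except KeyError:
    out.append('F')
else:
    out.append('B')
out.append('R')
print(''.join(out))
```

Execution trace: 'Q' (try body, no exception) → 'B' (else) → 'R' (after the try/except). Output: QBR

Answer: QBR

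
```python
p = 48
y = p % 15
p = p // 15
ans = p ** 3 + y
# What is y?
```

Trace:
`p = 48` → p = 48
`y = p % 15` → y = 3
`p = p // 15` → p = 3
`ans = p ** 3 + y` → ans = 30
So y = 3

Answer: 3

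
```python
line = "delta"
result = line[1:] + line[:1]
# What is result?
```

Trace:
`line = "delta"` → line = 'delta'
`result = line[1:] + line[:1]` → result = 'eltad'
So result = 'eltad'

Answer: 'eltad'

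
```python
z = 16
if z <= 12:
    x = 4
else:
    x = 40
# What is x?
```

Trace:
`z = 16` → z = 16
`if z <= 12: ...` → z <= 12 is False, take else branch → x = 40
So x = 40

Answer: 40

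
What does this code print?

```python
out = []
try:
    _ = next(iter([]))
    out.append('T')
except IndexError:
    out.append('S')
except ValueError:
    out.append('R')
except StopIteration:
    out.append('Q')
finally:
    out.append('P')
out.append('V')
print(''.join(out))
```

Execution trace: 'Q' (except StopIteration) → 'P' (finally) → 'V' (after the try/except). Output: QPV

Answer: QPV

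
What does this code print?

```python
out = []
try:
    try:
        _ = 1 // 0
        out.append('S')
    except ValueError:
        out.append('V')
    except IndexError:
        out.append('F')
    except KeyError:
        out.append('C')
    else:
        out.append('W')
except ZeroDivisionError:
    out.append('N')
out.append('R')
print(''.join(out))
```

Execution trace: 'N' (outer except ZeroDivisionError) → 'R' (after the try/except). Output: NR

Answer: NR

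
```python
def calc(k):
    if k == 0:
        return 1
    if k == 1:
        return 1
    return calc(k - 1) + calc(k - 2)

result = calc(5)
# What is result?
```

Build up from base cases: calc(0)=1, calc(1)=1, calc(2)=2, calc(3)=3, calc(4)=5, calc(5)=8

Answer: 8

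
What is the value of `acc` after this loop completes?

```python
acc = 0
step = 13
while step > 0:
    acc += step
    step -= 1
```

Sum 13 down to 1
`acc` takes the values: 0 → 13 → 25 → 36 → 46 → 55 → 63 → 70 → 76 → 81 → 85 → 88 → 90 → 91

Answer: 91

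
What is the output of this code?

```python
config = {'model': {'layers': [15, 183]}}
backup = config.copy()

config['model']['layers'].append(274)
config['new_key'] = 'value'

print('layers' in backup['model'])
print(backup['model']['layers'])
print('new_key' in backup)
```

Key concept: shallow copy gotcha with nested dict.
Step by step:
`config = {'model': {'layers': [15, 183]}}` → config = {'model': {'layers': [15, 183]}}
`backup = config.copy()` → backup = {'model': {'layers': [15, 183]}}
`config['model']['layers'].append(274)` → config = {'model': {'layers': [15, 183, 274]}}; backup = {'model': {'layers': [15, 183, 274]}}
`config['new_key'] = 'value'` → config = {'model': {'layers': [15, 183, 274]}, 'new_key': 'value'}
`print('layers' in backup['model'])` → prints True
`print(backup['model']['layers'])` → prints [15, 183, 274]
`print('new_key' in backup)` → prints False

Answer:
True
[15, 183, 274]
False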